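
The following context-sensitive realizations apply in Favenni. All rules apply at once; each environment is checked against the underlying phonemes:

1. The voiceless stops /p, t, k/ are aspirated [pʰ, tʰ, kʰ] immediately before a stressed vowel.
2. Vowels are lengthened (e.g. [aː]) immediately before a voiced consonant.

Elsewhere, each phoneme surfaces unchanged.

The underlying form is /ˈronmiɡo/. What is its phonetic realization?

/o/ (between /r/ and /n/) occurs before a voiced consonant → [oː] by rule 2.
/i/ (between /m/ and /ɡ/): before a voiced consonant, so rule 2 applies → [iː].
/o/ — word-final; rule 2 does not apply here → [o].

[ˈroːnmiːɡo]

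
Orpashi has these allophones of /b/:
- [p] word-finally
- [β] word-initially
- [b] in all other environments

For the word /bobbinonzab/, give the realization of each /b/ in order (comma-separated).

Occurrence 1 (position 1): word-initially → [β].
Occurrence 2 (position 3): no conditioning environment matches → elsewhere allophone [b].
Occurrence 3 (position 4): no conditioning environment matches → elsewhere allophone [b].
Occurrence 4 (position 11): word-finally → [p].

[β], [b], [b], [p]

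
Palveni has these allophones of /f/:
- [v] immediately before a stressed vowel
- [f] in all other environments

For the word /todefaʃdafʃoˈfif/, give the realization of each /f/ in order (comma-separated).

[f], [f], [v], [f]

Occurrence 1 (position 5): no conditioning environment matches → elsewhere allophone [f].
Occurrence 2 (position 10): no conditioning environment matches → elsewhere allophone [f].
Occurrence 3 (position 13): immediately before a stressed vowel → [v].
Occurrence 4 (position 15): no conditioning environment matches → elsewhere allophone [f].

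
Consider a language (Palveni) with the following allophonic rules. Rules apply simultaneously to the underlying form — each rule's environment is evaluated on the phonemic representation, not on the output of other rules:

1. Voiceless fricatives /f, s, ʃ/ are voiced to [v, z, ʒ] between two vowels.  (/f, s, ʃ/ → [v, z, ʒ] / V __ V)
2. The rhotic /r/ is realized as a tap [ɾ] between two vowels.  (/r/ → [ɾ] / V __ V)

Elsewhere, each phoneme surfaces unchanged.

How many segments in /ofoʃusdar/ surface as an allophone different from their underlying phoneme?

2

Segments that undergo a rule: /f/ → [v] (rule 1); /ʃ/ → [ʒ] (rule 1).
All other segments surface unchanged.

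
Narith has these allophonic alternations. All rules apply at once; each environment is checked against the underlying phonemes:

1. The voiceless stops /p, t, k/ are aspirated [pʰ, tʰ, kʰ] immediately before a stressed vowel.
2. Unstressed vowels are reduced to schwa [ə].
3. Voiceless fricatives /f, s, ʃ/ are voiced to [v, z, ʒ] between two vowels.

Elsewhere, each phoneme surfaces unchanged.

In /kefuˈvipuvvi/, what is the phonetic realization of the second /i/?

[ə]

/i/ — word-final, in an unstressed syllable — surfaces as [ə] (rule 2).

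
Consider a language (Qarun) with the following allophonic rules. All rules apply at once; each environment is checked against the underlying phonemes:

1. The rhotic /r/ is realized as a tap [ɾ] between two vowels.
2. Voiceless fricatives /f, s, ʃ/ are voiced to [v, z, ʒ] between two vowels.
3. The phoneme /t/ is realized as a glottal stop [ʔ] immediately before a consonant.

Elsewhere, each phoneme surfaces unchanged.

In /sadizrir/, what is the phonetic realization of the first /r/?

[r]

/r/ (between /z/ and /i/) is in the target of rule 1 but the environment (between two vowels) is not met → [r].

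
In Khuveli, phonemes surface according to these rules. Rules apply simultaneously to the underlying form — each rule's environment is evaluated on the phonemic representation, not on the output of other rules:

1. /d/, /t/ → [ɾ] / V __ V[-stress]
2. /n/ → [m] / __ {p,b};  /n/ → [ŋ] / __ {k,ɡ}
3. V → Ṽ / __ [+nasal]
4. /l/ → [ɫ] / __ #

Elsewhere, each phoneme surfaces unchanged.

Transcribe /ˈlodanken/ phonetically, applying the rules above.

/l/ (word-initial): rule 4 targets it, but not word-finally → unchanged [l].
/o/ (between /l/ and /d/): rule 3 targets it, but not before a nasal consonant → unchanged [o].
Rule 1 applies to /d/ (between /o/ and /a/: between a vowel and a following unstressed vowel) → [ɾ].
/a/ — between /d/ and /n/, before a nasal consonant — surfaces as [ã] (rule 3).
/n/ (between /a/ and /k/): before a labial or velar stop, so rule 2 applies → [ŋ].
/k/ — not in any rule's target class → [k].
/e/ (between /k/ and /n/) occurs before a nasal consonant → [ẽ] by rule 3.
/n/ — word-final; rule 2 does not apply here → [n].

[ˈloɾãŋkẽn]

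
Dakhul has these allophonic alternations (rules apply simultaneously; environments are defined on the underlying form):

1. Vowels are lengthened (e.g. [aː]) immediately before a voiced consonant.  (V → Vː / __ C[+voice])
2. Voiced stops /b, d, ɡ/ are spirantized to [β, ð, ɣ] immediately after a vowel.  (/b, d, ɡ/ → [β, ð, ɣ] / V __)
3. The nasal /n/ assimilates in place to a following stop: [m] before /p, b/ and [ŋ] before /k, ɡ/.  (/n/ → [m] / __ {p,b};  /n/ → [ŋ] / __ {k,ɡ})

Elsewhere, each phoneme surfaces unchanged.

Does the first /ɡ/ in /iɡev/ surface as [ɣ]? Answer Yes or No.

/ɡ/ meets the environment for rule 2 (immediately after a vowel) → [ɣ].
The actual realization is [ɣ], which matches [ɣ].

Yes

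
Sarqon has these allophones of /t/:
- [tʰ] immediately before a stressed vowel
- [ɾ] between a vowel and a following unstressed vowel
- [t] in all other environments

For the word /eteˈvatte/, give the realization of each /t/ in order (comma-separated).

Occurrence 1 (position 2): between a vowel and an unstressed vowel → [ɾ].
Occurrence 2 (position 6): no conditioning environment matches → elsewhere allophone [t].
Occurrence 3 (position 7): no conditioning environment matches → elsewhere allophone [t].

[ɾ], [t], [t]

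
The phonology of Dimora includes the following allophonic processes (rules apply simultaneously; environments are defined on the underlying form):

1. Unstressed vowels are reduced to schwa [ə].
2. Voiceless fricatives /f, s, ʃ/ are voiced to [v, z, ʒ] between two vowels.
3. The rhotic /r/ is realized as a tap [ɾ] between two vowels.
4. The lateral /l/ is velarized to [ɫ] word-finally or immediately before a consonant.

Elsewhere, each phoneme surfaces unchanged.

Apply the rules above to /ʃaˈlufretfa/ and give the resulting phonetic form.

/ʃ/ (word-initial): rule 2 targets it, but not between two vowels → unchanged [ʃ].
/a/ — between /ʃ/ and /l/, in an unstressed syllable — surfaces as [ə] (rule 1).
/l/ (between /a/ and /u/): rule 4 targets it, but not word-finally or immediately before a consonant → unchanged [l].
/u/ (between /l/ and /f/): rule 1 targets it, but not in an unstressed syllable → unchanged [u].
/f/ (between /u/ and /r/): rule 2 targets it, but not between two vowels → unchanged [f].
/r/ (between /f/ and /e/) is in the target of rule 3 but the environment (between two vowels) is not met → [r].
/e/ (between /r/ and /t/) occurs in an unstressed syllable → [ə] by rule 1.
/f/ — between /t/ and /a/; rule 2 does not apply here → [f].
/a/ — word-final, in an unstressed syllable — surfaces as [ə] (rule 1).

[ʃəˈlufrətfə]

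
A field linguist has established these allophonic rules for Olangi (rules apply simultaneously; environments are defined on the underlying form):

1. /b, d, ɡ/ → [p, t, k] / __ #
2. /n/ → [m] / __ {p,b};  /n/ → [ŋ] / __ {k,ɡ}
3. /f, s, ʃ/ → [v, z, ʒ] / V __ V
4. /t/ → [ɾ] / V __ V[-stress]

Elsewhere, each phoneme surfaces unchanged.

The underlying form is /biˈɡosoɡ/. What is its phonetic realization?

/b/ — word-initial; rule 1 does not apply here → [b].
/i/ — not in any rule's target class → [i].
/ɡ/ (between /i/ and /o/) is in the target of rule 1 but the environment (word-finally) is not met → [ɡ].
/o/ (between /ɡ/ and /s/) is unaffected → [o].
Rule 3 applies to /s/ (between /o/ and /o/: between two vowels) → [z].
/o/ stays [o].
/ɡ/ — word-final, word-finally — surfaces as [k] (rule 1).

[biˈɡozok]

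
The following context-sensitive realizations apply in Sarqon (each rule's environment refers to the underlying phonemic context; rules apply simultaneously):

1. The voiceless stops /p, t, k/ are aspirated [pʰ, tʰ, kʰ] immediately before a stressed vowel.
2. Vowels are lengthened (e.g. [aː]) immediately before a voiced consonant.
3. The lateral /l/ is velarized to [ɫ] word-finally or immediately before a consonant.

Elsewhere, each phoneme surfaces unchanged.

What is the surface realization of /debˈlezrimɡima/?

[deːbˈleːzriːmɡiːma]

/d/ — not in any rule's target class → [d].
/e/ meets the environment for rule 2 (before a voiced consonant) → [eː].
/b/ stays [b].
/l/ (between /b/ and /e/): rule 3 targets it, but not word-finally or immediately before a consonant → unchanged [l].
/e/ (between /l/ and /z/): before a voiced consonant, so rule 2 applies → [eː].
/z/ stays [z].
/r/ (between /z/ and /i/) is unaffected → [r].
Rule 2 applies to /i/ (between /r/ and /m/: before a voiced consonant) → [iː].
/m/ (between /i/ and /ɡ/) is unaffected → [m].
/ɡ/ (between /m/ and /i/) is unaffected → [ɡ].
/i/ meets the environment for rule 2 (before a voiced consonant) → [iː].
/m/ stays [m].
/a/ (word-final) fails the environment for rule 2, so it stays [a].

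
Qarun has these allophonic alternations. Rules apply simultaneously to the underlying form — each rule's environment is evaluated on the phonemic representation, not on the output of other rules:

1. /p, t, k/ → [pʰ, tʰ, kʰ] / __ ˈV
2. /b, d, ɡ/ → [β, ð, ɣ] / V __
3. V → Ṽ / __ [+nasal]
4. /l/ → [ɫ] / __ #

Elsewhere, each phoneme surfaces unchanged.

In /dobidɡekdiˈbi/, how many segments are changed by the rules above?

3

Segments that undergo a rule: /b/ → [β] (rule 2); /d/ → [ð] (rule 2); /b/ → [β] (rule 2).
All other segments surface unchanged.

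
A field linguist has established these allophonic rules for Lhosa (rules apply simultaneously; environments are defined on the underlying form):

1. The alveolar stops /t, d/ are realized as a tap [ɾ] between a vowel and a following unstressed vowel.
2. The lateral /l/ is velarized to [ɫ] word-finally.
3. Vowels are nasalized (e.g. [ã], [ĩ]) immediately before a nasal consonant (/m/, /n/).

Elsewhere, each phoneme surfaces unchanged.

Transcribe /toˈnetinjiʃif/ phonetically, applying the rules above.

[tõˈneɾĩnjiʃif]

/t/ (word-initial) fails the environment for rule 1, so it stays [t].
/o/ meets the environment for rule 3 (before a nasal consonant) → [õ].
/n/ (between /o/ and /e/): no rule targets it → [n].
/e/ (between /n/ and /t/) is in the target of rule 3 but the environment (before a nasal consonant) is not met → [e].
/t/ (between /e/ and /i/) occurs between a vowel and a following unstressed vowel → [ɾ] by rule 1.
/i/ (between /t/ and /n/): before a nasal consonant, so rule 3 applies → [ĩ].
/n/ (between /i/ and /j/) is unaffected → [n].
/j/ (between /n/ and /i/): no rule targets it → [j].
/i/ (between /j/ and /ʃ/) is in the target of rule 3 but the environment (before a nasal consonant) is not met → [i].
/ʃ/ (between /i/ and /i/): no rule targets it → [ʃ].
/i/ — between /ʃ/ and /f/; rule 3 does not apply here → [i].
/f/ stays [f].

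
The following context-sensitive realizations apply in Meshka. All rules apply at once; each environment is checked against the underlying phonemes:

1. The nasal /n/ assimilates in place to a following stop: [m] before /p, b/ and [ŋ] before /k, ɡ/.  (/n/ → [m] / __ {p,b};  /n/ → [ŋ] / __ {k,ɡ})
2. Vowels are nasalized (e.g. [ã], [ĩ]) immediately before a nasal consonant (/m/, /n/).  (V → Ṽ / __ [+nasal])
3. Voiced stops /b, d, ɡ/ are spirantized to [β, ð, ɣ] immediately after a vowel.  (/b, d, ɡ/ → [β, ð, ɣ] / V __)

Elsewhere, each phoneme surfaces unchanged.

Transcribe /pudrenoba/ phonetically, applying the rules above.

[puðrẽnoβa]

/p/ (word-initial) is unaffected → [p].
/u/ (between /p/ and /d/) is in the target of rule 2 but the environment (before a nasal consonant) is not met → [u].
/d/ meets the environment for rule 3 (immediately after a vowel) → [ð].
/r/ (between /d/ and /e/): no rule targets it → [r].
/e/ (between /r/ and /n/) occurs before a nasal consonant → [ẽ] by rule 2.
/n/ (between /e/ and /o/) fails the environment for rule 1, so it stays [n].
/o/ — between /n/ and /b/; rule 2 does not apply here → [o].
Rule 3 applies to /b/ (between /o/ and /a/: immediately after a vowel) → [β].
/a/ (word-final): rule 2 targets it, but not before a nasal consonant → unchanged [a].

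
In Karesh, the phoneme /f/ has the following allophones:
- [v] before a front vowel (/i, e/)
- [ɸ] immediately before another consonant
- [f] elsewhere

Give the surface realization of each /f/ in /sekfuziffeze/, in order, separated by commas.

Occurrence 1 (position 4): no conditioning environment matches → elsewhere allophone [f].
Occurrence 2 (position 8): immediately before another consonant → [ɸ].
Occurrence 3 (position 9): before a front vowel (/i, e/) → [v].

[f], [ɸ], [v]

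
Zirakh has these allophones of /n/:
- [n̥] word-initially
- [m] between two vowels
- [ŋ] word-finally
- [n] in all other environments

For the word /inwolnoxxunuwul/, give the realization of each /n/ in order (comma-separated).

Occurrence 1 (position 2): no conditioning environment matches → elsewhere allophone [n].
Occurrence 2 (position 6): no conditioning environment matches → elsewhere allophone [n].
Occurrence 3 (position 11): between two vowels → [m].

[n], [n], [m]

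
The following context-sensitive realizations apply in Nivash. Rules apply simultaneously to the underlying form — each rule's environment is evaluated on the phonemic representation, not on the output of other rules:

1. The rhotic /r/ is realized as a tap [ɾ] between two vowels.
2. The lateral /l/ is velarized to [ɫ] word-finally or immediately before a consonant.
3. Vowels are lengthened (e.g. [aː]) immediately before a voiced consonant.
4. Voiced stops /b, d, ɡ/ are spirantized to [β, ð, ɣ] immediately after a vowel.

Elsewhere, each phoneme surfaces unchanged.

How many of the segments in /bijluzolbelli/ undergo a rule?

Segments that undergo a rule: /i/ → [iː] (rule 3); /u/ → [uː] (rule 3); /o/ → [oː] (rule 3); /l/ → [ɫ] (rule 2); /e/ → [eː] (rule 3); /l/ → [ɫ] (rule 2).
All other segments surface unchanged.

6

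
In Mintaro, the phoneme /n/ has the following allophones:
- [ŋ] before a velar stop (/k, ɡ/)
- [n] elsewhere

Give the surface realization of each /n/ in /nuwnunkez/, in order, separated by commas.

[n], [n], [ŋ]

Occurrence 1 (position 1): no conditioning environment matches → elsewhere allophone [n].
Occurrence 2 (position 4): no conditioning environment matches → elsewhere allophone [n].
Occurrence 3 (position 6): before a velar stop → [ŋ].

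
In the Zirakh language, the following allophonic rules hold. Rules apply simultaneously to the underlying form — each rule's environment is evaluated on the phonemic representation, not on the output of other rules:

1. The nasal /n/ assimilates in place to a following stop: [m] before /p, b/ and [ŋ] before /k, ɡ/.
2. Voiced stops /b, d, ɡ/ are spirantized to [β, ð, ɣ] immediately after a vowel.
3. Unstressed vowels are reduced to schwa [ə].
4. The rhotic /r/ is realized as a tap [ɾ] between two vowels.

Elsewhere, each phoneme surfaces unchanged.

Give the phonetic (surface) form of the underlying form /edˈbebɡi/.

/e/ (word-initial): in an unstressed syllable, so rule 3 applies → [ə].
/d/ (between /e/ and /b/) occurs immediately after a vowel → [ð] by rule 2.
/b/ — between /d/ and /e/; rule 2 does not apply here → [b].
/e/ (between /b/ and /b/) fails the environment for rule 3, so it stays [e].
/b/ meets the environment for rule 2 (immediately after a vowel) → [β].
/ɡ/ (between /b/ and /i/) fails the environment for rule 2, so it stays [ɡ].
Rule 3 applies to /i/ (word-final: in an unstressed syllable) → [ə].

[əðˈbeβɡə]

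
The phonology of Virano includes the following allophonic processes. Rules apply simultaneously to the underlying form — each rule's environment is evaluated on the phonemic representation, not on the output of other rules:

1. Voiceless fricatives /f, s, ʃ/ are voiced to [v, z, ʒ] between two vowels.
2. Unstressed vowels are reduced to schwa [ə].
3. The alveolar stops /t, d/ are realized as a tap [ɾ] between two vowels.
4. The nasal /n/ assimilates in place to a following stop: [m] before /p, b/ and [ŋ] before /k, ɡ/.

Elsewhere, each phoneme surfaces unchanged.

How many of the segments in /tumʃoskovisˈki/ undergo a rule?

4

Segments that undergo a rule: /u/ → [ə] (rule 2); /o/ → [ə] (rule 2); /o/ → [ə] (rule 2); /i/ → [ə] (rule 2).
All other segments surface unchanged.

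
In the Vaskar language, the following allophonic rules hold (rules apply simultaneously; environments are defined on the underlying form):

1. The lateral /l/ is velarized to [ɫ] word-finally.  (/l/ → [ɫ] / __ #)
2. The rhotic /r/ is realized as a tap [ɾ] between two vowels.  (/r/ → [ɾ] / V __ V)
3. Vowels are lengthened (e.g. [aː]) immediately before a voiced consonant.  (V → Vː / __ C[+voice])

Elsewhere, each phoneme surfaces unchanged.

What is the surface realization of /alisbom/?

[aːlisboːm]

/a/ meets the environment for rule 3 (before a voiced consonant) → [aː].
/l/ (between /a/ and /i/) is in the target of rule 1 but the environment (word-finally) is not met → [l].
/i/ (between /l/ and /s/): rule 3 targets it, but not before a voiced consonant → unchanged [i].
/s/ (between /i/ and /b/) is unaffected → [s].
/b/ — not in any rule's target class → [b].
/o/ meets the environment for rule 3 (before a voiced consonant) → [oː].
/m/ (word-final) is unaffected → [m].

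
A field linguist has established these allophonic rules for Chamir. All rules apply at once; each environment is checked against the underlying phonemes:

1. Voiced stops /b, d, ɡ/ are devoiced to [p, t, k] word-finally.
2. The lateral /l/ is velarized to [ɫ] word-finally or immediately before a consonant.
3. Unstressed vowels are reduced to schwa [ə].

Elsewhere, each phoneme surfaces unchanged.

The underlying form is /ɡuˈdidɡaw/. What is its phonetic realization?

/ɡ/ (word-initial) is in the target of rule 1 but the environment (word-finally) is not met → [ɡ].
/u/ (between /ɡ/ and /d/): in an unstressed syllable, so rule 3 applies → [ə].
/d/ (between /u/ and /i/): rule 1 targets it, but not word-finally → unchanged [d].
/i/ (between /d/ and /d/): rule 3 targets it, but not in an unstressed syllable → unchanged [i].
/d/ — between /i/ and /ɡ/; rule 1 does not apply here → [d].
/ɡ/ — between /d/ and /a/; rule 1 does not apply here → [ɡ].
/a/ meets the environment for rule 3 (in an unstressed syllable) → [ə].
/w/ — not in any rule's target class → [w].

[ɡəˈdidɡəw]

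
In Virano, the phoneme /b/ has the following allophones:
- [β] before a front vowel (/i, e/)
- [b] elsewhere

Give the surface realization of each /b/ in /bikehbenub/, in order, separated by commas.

Occurrence 1 (position 1): before a front vowel (/i, e/) → [β].
Occurrence 2 (position 6): before a front vowel (/i, e/) → [β].
Occurrence 3 (position 10): no conditioning environment matches → elsewhere allophone [b].

[β], [β], [b]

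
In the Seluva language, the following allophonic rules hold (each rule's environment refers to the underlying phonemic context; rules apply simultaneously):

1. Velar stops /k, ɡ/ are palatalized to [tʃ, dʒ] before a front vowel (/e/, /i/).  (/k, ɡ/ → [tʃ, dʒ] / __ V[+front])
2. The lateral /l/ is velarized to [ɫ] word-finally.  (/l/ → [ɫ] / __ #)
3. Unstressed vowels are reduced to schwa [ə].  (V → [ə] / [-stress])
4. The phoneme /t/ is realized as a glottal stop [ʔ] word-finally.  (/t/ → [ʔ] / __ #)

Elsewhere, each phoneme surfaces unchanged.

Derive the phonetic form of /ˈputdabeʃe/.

/u/ (between /p/ and /t/) is in the target of rule 3 but the environment (in an unstressed syllable) is not met → [u].
/t/ (between /u/ and /d/) is in the target of rule 4 but the environment (word-finally) is not met → [t].
Rule 3 applies to /a/ (between /d/ and /b/: in an unstressed syllable) → [ə].
/e/ (between /b/ and /ʃ/) occurs in an unstressed syllable → [ə] by rule 3.
/e/ meets the environment for rule 3 (in an unstressed syllable) → [ə].

[ˈputdəbəʃə]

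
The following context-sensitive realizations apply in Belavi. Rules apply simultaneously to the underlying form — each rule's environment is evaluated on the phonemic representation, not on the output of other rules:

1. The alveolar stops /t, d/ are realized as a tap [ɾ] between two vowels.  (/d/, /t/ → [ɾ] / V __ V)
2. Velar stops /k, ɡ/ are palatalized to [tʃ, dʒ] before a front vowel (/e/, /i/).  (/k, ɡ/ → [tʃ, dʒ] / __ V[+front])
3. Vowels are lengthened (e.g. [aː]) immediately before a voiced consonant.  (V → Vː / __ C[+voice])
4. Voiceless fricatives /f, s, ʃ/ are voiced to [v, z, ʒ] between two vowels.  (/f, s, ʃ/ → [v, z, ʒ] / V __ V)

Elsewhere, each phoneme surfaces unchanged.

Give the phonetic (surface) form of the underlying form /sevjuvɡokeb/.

/s/ (word-initial) fails the environment for rule 4, so it stays [s].
/e/ meets the environment for rule 3 (before a voiced consonant) → [eː].
/u/ (between /j/ and /v/): before a voiced consonant, so rule 3 applies → [uː].
/ɡ/ (between /v/ and /o/): rule 2 targets it, but not before a front vowel → unchanged [ɡ].
/o/ (between /ɡ/ and /k/): rule 3 targets it, but not before a voiced consonant → unchanged [o].
/k/ (between /o/ and /e/): before a front vowel, so rule 2 applies → [tʃ].
/e/ (between /k/ and /b/): before a voiced consonant, so rule 3 applies → [eː].

[seːvjuːvɡotʃeːb]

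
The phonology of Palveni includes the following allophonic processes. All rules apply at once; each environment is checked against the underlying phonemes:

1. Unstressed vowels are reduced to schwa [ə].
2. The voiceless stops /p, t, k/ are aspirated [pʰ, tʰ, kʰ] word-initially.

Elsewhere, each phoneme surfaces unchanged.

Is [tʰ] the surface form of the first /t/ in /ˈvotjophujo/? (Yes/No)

No

/t/ — between /o/ and /j/; rule 2 does not apply here → [t].
The actual realization is [t], not [tʰ].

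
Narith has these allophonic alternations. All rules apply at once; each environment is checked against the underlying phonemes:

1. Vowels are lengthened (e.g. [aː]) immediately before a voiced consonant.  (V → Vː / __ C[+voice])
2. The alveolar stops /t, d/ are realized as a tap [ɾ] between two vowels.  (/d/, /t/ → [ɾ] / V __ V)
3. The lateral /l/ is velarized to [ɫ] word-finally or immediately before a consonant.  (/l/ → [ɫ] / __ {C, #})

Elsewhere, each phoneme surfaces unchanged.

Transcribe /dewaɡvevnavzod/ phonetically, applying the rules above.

[deːwaːɡveːvnaːvzoːd]

/d/ (word-initial) is in the target of rule 2 but the environment (between two vowels) is not met → [d].
Rule 1 applies to /e/ (between /d/ and /w/: before a voiced consonant) → [eː].
/w/ stays [w].
/a/ meets the environment for rule 1 (before a voiced consonant) → [aː].
/ɡ/ (between /a/ and /v/): no rule targets it → [ɡ].
/v/ stays [v].
/e/ — between /v/ and /v/, before a voiced consonant — surfaces as [eː] (rule 1).
/v/ — not in any rule's target class → [v].
/n/ — not in any rule's target class → [n].
/a/ meets the environment for rule 1 (before a voiced consonant) → [aː].
/v/ (between /a/ and /z/) is unaffected → [v].
/z/ (between /v/ and /o/): no rule targets it → [z].
/o/ meets the environment for rule 1 (before a voiced consonant) → [oː].
/d/ — word-final; rule 2 does not apply here → [d].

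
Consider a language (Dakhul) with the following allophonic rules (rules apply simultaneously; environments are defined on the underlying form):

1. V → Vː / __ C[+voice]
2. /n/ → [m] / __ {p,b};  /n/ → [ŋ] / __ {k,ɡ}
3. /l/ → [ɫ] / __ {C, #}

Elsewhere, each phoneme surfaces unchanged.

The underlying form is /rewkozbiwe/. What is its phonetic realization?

[reːwkoːzbiːwe]

/e/ — between /r/ and /w/, before a voiced consonant — surfaces as [eː] (rule 1).
/o/ meets the environment for rule 1 (before a voiced consonant) → [oː].
/i/ (between /b/ and /w/): before a voiced consonant, so rule 1 applies → [iː].
/e/ (word-final) fails the environment for rule 1, so it stays [e].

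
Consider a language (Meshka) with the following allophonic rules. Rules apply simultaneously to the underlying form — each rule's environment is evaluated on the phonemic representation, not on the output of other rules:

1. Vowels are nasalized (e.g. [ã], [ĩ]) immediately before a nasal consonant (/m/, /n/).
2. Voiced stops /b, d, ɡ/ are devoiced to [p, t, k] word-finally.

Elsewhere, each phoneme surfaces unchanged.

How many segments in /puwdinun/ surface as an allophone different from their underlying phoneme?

Segments that undergo a rule: /i/ → [ĩ] (rule 1); /u/ → [ũ] (rule 1).
All other segments surface unchanged.

2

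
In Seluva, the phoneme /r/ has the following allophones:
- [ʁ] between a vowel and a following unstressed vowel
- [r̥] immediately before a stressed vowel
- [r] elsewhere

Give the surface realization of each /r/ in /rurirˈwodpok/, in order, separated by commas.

Occurrence 1 (position 1): no conditioning environment matches → elsewhere allophone [r].
Occurrence 2 (position 3): between a vowel and a following unstressed vowel → [ʁ].
Occurrence 3 (position 5): no conditioning environment matches → elsewhere allophone [r].

[r], [ʁ], [r]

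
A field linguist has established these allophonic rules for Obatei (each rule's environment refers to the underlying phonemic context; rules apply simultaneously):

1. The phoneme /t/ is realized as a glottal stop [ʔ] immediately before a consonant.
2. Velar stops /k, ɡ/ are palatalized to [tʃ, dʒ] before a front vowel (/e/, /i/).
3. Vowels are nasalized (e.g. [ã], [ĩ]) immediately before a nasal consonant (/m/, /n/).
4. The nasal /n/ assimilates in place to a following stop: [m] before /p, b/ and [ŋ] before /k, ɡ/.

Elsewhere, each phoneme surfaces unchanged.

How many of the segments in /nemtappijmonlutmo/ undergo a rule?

Segments that undergo a rule: /e/ → [ẽ] (rule 3); /o/ → [õ] (rule 3); /t/ → [ʔ] (rule 1).
All other segments surface unchanged.

3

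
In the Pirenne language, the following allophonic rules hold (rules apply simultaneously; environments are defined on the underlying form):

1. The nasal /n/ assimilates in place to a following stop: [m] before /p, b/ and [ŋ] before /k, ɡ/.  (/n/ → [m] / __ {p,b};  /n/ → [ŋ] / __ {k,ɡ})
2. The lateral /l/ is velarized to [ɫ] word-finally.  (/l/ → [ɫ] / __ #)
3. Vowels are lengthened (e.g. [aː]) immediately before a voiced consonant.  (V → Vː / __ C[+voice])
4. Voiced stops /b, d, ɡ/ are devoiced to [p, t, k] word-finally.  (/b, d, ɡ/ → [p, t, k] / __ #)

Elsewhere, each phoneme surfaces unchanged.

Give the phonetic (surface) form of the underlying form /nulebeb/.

[nuːleːbeːp]

/n/ (word-initial): rule 1 targets it, but not before a labial or velar stop → unchanged [n].
/u/ — between /n/ and /l/, before a voiced consonant — surfaces as [uː] (rule 3).
/l/ — between /u/ and /e/; rule 2 does not apply here → [l].
/e/ (between /l/ and /b/): before a voiced consonant, so rule 3 applies → [eː].
/b/ (between /e/ and /e/) fails the environment for rule 4, so it stays [b].
Rule 3 applies to /e/ (between /b/ and /b/: before a voiced consonant) → [eː].
/b/ meets the environment for rule 4 (word-finally) → [p].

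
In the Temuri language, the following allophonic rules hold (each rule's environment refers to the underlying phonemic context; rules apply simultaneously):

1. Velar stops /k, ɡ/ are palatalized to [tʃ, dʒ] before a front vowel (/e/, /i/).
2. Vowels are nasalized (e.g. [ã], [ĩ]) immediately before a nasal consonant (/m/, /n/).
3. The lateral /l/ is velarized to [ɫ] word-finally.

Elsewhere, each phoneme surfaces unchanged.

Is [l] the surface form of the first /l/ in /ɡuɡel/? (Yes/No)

/l/ (word-final) occurs word-finally → [ɫ] by rule 3.
The actual realization is [ɫ], not [l].

No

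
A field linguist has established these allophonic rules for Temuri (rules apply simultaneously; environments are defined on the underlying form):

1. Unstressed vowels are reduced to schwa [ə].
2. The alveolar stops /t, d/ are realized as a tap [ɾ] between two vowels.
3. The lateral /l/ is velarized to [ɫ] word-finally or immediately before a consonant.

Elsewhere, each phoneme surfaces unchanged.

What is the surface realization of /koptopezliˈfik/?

[kəptəpəzləˈfik]

/k/ (word-initial) is unaffected → [k].
/o/ — between /k/ and /p/, in an unstressed syllable — surfaces as [ə] (rule 1).
/p/ (between /o/ and /t/): no rule targets it → [p].
/t/ (between /p/ and /o/) is in the target of rule 2 but the environment (between two vowels) is not met → [t].
Rule 1 applies to /o/ (between /t/ and /p/: in an unstressed syllable) → [ə].
/p/ — not in any rule's target class → [p].
/e/ — between /p/ and /z/, in an unstressed syllable — surfaces as [ə] (rule 1).
/z/ stays [z].
/l/ — between /z/ and /i/; rule 3 does not apply here → [l].
/i/ — between /l/ and /f/, in an unstressed syllable — surfaces as [ə] (rule 1).
/f/ stays [f].
/i/ (between /f/ and /k/): rule 1 targets it, but not in an unstressed syllable → unchanged [i].
/k/ stays [k].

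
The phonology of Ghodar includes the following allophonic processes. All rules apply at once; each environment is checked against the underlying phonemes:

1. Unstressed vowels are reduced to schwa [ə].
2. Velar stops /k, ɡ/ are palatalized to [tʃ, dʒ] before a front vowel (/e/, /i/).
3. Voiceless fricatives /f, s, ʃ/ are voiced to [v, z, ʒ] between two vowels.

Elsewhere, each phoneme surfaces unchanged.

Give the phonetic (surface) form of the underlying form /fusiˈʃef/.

/f/ (word-initial) fails the environment for rule 3, so it stays [f].
Rule 1 applies to /u/ (between /f/ and /s/: in an unstressed syllable) → [ə].
/s/ (between /u/ and /i/): between two vowels, so rule 3 applies → [z].
Rule 1 applies to /i/ (between /s/ and /ʃ/: in an unstressed syllable) → [ə].
/ʃ/ — between /i/ and /e/, between two vowels — surfaces as [ʒ] (rule 3).
/e/ — between /ʃ/ and /f/; rule 1 does not apply here → [e].
/f/ (word-final): rule 3 targets it, but not between two vowels → unchanged [f].

[fəzəˈʒef]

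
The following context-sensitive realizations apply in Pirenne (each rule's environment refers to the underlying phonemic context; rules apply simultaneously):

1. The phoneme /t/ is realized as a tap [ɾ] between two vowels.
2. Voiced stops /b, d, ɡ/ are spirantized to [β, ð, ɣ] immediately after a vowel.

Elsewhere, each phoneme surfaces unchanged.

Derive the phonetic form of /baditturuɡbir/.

[baðitturuɣbir]

/b/ (word-initial): rule 2 targets it, but not immediately after a vowel → unchanged [b].
/a/ (between /b/ and /d/) is unaffected → [a].
Rule 2 applies to /d/ (between /a/ and /i/: immediately after a vowel) → [ð].
/i/ (between /d/ and /t/) is unaffected → [i].
/t/ (between /i/ and /t/) is in the target of rule 1 but the environment (between two vowels) is not met → [t].
/t/ — between /t/ and /u/; rule 1 does not apply here → [t].
/u/ (between /t/ and /r/): no rule targets it → [u].
/r/ stays [r].
/u/ stays [u].
Rule 2 applies to /ɡ/ (between /u/ and /b/: immediately after a vowel) → [ɣ].
/b/ — between /ɡ/ and /i/; rule 2 does not apply here → [b].
/i/ stays [i].
/r/ (word-final): no rule targets it → [r].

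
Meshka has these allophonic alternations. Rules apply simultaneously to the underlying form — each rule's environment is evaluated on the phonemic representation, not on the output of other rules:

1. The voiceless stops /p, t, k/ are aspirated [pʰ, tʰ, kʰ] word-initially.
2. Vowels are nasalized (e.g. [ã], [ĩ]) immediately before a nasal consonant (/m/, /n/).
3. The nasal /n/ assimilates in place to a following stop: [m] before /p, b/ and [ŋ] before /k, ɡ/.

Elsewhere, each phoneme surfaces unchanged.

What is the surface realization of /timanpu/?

/t/ (word-initial): word-initially, so rule 1 applies → [tʰ].
/i/ (between /t/ and /m/) occurs before a nasal consonant → [ĩ] by rule 2.
/m/ (between /i/ and /a/) is unaffected → [m].
/a/ meets the environment for rule 2 (before a nasal consonant) → [ã].
/n/ meets the environment for rule 3 (before a labial or velar stop) → [m].
/p/ (between /n/ and /u/): rule 1 targets it, but not word-initially → unchanged [p].
/u/ (word-final) fails the environment for rule 2, so it stays [u].

[tʰĩmãmpu]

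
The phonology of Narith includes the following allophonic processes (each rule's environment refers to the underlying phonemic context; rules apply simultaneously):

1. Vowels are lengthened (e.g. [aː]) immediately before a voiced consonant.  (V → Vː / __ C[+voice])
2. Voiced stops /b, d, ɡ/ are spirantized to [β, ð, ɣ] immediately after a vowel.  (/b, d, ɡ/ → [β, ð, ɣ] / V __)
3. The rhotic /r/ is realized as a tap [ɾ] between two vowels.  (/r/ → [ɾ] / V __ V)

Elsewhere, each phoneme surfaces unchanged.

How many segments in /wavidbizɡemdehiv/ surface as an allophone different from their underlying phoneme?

6

Segments that undergo a rule: /a/ → [aː] (rule 1); /i/ → [iː] (rule 1); /d/ → [ð] (rule 2); /i/ → [iː] (rule 1); /e/ → [eː] (rule 1); /i/ → [iː] (rule 1).
All other segments surface unchanged.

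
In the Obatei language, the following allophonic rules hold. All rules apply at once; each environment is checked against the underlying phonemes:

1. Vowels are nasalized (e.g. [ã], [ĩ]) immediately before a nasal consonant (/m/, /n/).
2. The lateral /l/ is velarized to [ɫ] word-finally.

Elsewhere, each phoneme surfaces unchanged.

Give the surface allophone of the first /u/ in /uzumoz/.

/u/ (word-initial): rule 1 targets it, but not before a nasal consonant → unchanged [u].

[u]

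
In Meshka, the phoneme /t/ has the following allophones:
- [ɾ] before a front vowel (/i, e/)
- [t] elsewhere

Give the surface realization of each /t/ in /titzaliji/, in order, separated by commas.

Occurrence 1 (position 1): before a front vowel (/i, e/) → [ɾ].
Occurrence 2 (position 3): no conditioning environment matches → elsewhere allophone [t].

[ɾ], [t]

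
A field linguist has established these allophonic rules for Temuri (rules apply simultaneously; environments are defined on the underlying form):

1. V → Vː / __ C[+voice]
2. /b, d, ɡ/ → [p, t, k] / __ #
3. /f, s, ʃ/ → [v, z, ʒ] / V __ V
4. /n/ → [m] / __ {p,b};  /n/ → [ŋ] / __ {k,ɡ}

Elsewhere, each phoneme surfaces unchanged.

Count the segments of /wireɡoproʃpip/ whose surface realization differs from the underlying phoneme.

Segments that undergo a rule: /i/ → [iː] (rule 1); /e/ → [eː] (rule 1).
All other segments surface unchanged.

2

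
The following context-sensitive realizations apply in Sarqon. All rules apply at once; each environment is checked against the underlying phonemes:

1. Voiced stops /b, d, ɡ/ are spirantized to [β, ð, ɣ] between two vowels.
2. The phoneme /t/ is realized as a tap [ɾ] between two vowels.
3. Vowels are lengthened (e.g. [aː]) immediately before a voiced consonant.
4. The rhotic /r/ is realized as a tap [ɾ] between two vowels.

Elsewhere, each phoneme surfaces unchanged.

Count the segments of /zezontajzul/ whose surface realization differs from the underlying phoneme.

4

Segments that undergo a rule: /e/ → [eː] (rule 3); /o/ → [oː] (rule 3); /a/ → [aː] (rule 3); /u/ → [uː] (rule 3).
All other segments surface unchanged.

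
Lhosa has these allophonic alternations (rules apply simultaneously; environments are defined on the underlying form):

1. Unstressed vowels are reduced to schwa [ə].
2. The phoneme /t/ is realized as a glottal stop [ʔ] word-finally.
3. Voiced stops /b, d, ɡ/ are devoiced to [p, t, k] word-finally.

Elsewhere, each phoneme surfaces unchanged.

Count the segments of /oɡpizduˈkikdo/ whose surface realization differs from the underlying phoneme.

4

Segments that undergo a rule: /o/ → [ə] (rule 1); /i/ → [ə] (rule 1); /u/ → [ə] (rule 1); /o/ → [ə] (rule 1).
All other segments surface unchanged.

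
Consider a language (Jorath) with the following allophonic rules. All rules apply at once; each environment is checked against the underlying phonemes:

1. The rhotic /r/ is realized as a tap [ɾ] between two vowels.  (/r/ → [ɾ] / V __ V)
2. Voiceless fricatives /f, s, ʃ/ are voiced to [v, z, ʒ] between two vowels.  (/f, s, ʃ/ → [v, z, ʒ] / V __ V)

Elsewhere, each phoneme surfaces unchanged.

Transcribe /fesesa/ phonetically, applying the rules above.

[fezeza]

/f/ — word-initial; rule 2 does not apply here → [f].
/e/ — not in any rule's target class → [e].
/s/ (between /e/ and /e/) occurs between two vowels → [z] by rule 2.
/e/ (between /s/ and /s/) is unaffected → [e].
/s/ (between /e/ and /a/): between two vowels, so rule 2 applies → [z].
/a/ — not in any rule's target class → [a].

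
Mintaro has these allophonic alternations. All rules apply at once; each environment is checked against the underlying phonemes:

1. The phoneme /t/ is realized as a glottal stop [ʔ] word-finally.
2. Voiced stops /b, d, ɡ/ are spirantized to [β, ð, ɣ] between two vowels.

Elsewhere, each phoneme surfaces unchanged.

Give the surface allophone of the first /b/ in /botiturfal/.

[b]

/b/ (word-initial) fails the environment for rule 2, so it stays [b].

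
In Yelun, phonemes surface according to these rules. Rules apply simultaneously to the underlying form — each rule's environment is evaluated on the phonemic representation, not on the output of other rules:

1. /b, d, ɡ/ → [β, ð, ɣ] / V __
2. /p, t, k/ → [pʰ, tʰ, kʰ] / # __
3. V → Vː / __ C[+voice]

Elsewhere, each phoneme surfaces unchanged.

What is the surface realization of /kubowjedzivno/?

/k/ (word-initial): word-initially, so rule 2 applies → [kʰ].
/u/ (between /k/ and /b/) occurs before a voiced consonant → [uː] by rule 3.
/b/ meets the environment for rule 1 (immediately after a vowel) → [β].
/o/ meets the environment for rule 3 (before a voiced consonant) → [oː].
Rule 3 applies to /e/ (between /j/ and /d/: before a voiced consonant) → [eː].
/d/ (between /e/ and /z/): immediately after a vowel, so rule 1 applies → [ð].
/i/ (between /z/ and /v/) occurs before a voiced consonant → [iː] by rule 3.
/o/ — word-final; rule 3 does not apply here → [o].

[kʰuːβoːwjeːðziːvno]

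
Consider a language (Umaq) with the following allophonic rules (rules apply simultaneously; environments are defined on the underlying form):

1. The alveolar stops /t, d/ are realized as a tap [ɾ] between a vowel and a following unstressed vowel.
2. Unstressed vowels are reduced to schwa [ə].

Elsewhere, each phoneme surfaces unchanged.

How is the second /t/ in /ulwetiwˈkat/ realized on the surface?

[t]

/t/ (word-final): rule 1 targets it, but not between a vowel and a following unstressed vowel → unchanged [t].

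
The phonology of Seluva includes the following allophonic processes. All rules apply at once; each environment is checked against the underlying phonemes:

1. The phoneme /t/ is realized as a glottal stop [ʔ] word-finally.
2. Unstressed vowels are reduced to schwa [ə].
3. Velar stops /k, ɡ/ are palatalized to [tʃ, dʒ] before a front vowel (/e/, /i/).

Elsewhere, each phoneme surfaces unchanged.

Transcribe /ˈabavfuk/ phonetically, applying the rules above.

/a/ (word-initial): rule 2 targets it, but not in an unstressed syllable → unchanged [a].
/a/ — between /b/ and /v/, in an unstressed syllable — surfaces as [ə] (rule 2).
/u/ (between /f/ and /k/) occurs in an unstressed syllable → [ə] by rule 2.
/k/ (word-final) is in the target of rule 3 but the environment (before a front vowel) is not met → [k].

[ˈabəvfək]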